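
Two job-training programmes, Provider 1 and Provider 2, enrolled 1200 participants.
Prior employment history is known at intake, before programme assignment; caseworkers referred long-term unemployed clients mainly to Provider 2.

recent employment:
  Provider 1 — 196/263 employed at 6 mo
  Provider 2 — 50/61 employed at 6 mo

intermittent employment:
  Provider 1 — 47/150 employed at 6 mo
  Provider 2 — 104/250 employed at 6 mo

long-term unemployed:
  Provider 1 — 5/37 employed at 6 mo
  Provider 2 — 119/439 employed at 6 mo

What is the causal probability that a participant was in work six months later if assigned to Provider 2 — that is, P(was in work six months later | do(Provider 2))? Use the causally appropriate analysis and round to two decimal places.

The stratified and pooled comparisons disagree (Provider 2 wins within each prior employment history; Provider 1 wins overall), so the answer turns on the causal role of prior employment history.
Nothing the programme does changes prior employment history; the imbalance is an allocation artefact. With prior employment history also predicting the outcome, the pooled figure is confounded, and the within-stratum comparison is the causal one.
Standardising Provider 2 to the population prior employment history mix: 0.270·50/61 + 0.333·104/250 + 0.397·119/439 = 0.468.

0.47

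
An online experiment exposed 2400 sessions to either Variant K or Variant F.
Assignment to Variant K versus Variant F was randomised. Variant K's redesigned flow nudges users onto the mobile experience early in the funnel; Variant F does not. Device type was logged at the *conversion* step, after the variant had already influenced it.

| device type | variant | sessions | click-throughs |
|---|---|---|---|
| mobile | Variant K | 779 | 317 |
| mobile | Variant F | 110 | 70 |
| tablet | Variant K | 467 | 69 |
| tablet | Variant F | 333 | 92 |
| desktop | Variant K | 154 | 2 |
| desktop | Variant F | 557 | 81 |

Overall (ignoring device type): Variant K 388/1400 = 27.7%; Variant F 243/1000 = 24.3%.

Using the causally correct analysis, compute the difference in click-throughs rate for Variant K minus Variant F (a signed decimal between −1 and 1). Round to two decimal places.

Within every device type level Variant F has the higher rate, yet pooled Variant K does — Simpson's reversal.
The distribution of device type is itself part of what the variant does — it is an intermediate outcome. Holding it fixed would remove that part of the effect; the total effect is the pooled difference.
The causal difference is the pooled difference: 0.277 − 0.243 = +0.034.

+0.03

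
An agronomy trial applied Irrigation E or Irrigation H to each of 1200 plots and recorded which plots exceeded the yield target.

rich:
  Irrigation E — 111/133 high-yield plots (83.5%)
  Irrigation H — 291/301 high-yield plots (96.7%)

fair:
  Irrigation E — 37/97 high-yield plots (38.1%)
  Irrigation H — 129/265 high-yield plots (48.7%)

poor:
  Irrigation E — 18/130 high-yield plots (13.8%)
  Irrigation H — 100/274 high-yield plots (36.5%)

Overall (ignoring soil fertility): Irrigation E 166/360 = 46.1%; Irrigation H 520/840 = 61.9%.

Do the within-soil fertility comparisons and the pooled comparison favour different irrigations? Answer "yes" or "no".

Within each soil fertility level (rich 83.5% vs 96.7%; fair 38.1% vs 48.7%; poor 13.8% vs 36.5%), Irrigation H has the higher rate every time. Pooled: 46.1% vs 61.9% — Irrigation H has the higher rate overall. They agree.

no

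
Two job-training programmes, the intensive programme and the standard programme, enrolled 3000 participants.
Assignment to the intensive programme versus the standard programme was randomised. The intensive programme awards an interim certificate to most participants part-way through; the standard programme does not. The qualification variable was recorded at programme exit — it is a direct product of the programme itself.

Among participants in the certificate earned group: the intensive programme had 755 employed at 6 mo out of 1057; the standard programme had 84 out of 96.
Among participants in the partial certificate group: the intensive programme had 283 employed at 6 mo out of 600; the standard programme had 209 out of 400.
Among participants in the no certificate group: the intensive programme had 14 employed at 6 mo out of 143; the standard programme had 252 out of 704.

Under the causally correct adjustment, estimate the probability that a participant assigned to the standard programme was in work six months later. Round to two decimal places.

0.45

Qualification attained during the programme is recorded after the programme and is itself shifted by it — it sits on the causal path from programme to outcome. Conditioning on a mediator would strip out part of the effect we want; the pooled comparison gives the total causal effect.
So P(outcome | do(the standard programme)) is just the pooled rate for the standard programme: 545/1200 = 0.454.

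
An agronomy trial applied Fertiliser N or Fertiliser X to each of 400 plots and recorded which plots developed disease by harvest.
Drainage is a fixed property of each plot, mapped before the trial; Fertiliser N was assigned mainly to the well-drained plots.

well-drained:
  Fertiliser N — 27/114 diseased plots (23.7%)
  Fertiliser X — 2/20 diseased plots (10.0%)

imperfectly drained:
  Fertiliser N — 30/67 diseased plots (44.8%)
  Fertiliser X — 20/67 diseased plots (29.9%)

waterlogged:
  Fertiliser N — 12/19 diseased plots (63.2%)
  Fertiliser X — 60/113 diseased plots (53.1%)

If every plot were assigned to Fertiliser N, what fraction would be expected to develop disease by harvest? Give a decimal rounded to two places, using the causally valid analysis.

0.44

The field drainage-specific comparison favours Fertiliser X throughout, but the pooled figures favour Fertiliser N. The question is whether to condition on field drainage.
Nothing the fertiliser does changes field drainage; the imbalance is an allocation artefact. With field drainage also predicting the outcome, the pooled figure is confounded, and the within-stratum comparison is the causal one.
Standardising Fertiliser N to the population field drainage mix: 0.335·27/114 + 0.335·30/67 + 0.330·12/19 = 0.438.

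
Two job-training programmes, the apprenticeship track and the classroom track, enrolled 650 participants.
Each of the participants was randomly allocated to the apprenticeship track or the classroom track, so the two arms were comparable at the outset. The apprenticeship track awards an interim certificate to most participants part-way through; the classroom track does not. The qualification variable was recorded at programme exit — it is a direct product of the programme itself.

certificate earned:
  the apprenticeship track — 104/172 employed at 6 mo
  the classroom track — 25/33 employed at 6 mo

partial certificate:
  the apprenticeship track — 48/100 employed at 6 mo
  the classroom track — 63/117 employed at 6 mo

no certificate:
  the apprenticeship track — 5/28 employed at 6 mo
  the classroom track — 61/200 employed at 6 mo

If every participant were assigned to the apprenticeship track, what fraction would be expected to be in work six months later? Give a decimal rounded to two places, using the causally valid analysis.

0.52

Stratifying would compare programmes among participants the programmes themselves sorted into qualification attained during the programme groups — a form of selection on an intermediate. The unconditioned pooled rates give the total causal effect.
So P(outcome | do(the apprenticeship track)) is just the pooled rate for the apprenticeship track: 157/300 = 0.523.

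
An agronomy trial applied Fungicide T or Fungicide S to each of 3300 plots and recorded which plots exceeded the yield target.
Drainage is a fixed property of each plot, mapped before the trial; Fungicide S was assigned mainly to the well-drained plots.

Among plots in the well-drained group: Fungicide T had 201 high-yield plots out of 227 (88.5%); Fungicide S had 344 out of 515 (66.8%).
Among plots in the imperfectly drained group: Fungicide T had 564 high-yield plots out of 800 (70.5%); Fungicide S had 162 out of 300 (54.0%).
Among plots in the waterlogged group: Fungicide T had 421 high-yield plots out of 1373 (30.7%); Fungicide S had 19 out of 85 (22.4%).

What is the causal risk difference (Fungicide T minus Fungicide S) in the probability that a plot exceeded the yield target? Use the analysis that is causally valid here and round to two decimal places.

The field drainage-specific comparison favours Fungicide T throughout, but the pooled figures favour Fungicide S. The question is whether to condition on field drainage.
Since field drainage is a pre-existing factor (not a product of the fungicide) and it affects the outcome on its own, it is a confounder. The stratified rates, not the pooled rate, identify the causal effect.
Adjusting over the population distribution of field drainage: 0.225·(0.885−0.668) + 0.333·(0.705−0.540) + 0.442·(0.307−0.224) = +0.141.

+0.14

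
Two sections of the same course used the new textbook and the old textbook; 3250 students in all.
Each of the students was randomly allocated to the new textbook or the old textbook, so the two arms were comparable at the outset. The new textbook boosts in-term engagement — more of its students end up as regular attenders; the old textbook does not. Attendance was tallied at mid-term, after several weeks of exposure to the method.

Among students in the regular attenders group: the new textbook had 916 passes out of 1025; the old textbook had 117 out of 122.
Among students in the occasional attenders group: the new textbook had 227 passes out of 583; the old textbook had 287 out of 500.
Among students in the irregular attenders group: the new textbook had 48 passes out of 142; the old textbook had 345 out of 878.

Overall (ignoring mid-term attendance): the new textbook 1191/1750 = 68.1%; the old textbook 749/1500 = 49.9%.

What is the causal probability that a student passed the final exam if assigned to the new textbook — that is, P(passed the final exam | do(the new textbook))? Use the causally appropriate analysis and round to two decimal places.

the old textbook is higher inside every mid-term attendance stratum but the new textbook is higher in aggregate. Whether to stratify depends on how mid-term attendance relates to the teaching method.
The distribution of mid-term attendance is itself part of what the teaching method does — it is an intermediate outcome. Holding it fixed would remove that part of the effect; the total effect is the pooled difference.
So P(outcome | do(the new textbook)) is just the pooled rate for the new textbook: 1191/1750 = 0.681.

0.68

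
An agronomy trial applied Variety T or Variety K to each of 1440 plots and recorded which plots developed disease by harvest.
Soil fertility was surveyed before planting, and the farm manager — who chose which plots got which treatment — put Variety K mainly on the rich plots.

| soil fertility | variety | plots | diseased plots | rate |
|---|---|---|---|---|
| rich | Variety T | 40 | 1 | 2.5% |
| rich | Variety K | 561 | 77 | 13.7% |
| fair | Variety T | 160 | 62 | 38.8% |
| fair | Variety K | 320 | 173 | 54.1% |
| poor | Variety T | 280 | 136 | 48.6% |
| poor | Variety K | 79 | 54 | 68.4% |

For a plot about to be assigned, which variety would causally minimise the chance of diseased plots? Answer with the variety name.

Variety T

Here soil fertility is a common cause — it drives both which variety a case falls under and the outcome. The crude comparison mixes populations; the stratum-specific rates are the causally relevant ones.
Within each level — rich: 2.5% vs 13.7%; fair: 38.8% vs 54.1%; poor: 48.6% vs 68.4% — Variety T is lower every time.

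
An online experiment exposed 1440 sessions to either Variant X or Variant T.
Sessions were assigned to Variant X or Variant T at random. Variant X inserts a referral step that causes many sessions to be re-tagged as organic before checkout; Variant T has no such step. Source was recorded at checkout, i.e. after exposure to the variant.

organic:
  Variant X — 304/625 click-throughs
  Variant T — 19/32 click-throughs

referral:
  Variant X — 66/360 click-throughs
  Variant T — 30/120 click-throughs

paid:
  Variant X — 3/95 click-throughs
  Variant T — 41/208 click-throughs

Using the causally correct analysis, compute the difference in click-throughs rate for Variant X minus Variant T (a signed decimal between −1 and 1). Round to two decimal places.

+0.10

The distribution of traffic source is itself part of what the variant does — it is an intermediate outcome. Holding it fixed would remove that part of the effect; the total effect is the pooled difference.
The causal difference is the pooled difference: 0.345 − 0.250 = +0.095.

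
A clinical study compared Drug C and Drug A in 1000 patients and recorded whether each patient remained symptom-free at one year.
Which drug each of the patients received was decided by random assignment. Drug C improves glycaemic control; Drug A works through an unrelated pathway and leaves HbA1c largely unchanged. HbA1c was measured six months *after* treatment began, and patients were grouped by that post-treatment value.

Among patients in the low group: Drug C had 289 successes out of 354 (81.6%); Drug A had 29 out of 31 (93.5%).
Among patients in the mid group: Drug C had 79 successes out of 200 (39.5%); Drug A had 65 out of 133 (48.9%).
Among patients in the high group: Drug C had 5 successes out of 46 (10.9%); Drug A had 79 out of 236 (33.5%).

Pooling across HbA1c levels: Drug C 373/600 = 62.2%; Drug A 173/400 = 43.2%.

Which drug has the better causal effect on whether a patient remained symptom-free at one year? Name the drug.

Drug C

The HbA1c-specific comparison favours Drug A throughout, but the pooled figures favour Drug C. The question is whether to condition on HbA1c.
The distribution of HbA1c is itself part of what the drug does — it is an intermediate outcome. Holding it fixed would remove that part of the effect; the total effect is the pooled difference.
Pooled: Drug C 62.2% vs Drug A 43.2%; Drug C is higher overall.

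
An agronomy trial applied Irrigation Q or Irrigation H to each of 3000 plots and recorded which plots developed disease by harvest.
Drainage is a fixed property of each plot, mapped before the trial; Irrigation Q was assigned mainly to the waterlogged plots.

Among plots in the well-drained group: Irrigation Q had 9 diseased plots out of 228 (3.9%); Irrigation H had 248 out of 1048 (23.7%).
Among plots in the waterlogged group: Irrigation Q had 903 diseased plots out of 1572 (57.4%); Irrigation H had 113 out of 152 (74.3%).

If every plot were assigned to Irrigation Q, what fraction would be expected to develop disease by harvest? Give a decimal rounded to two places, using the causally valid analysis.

0.35

Irrigation Q is lower inside every field drainage stratum but Irrigation H is lower in aggregate. Whether to stratify depends on how field drainage relates to the irrigation.
Nothing the irrigation does changes field drainage; the imbalance is an allocation artefact. With field drainage also predicting the outcome, the pooled figure is confounded, and the within-stratum comparison is the causal one.
Standardising Irrigation Q to the population field drainage mix: 0.425·9/228 + 0.575·903/1572 = 0.347.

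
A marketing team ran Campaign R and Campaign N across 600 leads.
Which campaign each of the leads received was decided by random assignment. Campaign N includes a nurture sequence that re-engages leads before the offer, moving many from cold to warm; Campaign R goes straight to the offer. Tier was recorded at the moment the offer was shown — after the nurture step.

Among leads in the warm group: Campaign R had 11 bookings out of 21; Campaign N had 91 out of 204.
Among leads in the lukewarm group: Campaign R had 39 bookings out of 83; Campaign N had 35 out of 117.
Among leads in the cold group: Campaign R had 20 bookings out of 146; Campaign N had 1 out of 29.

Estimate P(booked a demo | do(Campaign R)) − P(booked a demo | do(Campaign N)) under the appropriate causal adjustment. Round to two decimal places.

Engagement tier is downstream of the campaign. One should not condition on a consequence of treatment, so the overall rates are the right comparison.
The causal difference is the pooled difference: 0.280 − 0.363 = -0.083.

-0.08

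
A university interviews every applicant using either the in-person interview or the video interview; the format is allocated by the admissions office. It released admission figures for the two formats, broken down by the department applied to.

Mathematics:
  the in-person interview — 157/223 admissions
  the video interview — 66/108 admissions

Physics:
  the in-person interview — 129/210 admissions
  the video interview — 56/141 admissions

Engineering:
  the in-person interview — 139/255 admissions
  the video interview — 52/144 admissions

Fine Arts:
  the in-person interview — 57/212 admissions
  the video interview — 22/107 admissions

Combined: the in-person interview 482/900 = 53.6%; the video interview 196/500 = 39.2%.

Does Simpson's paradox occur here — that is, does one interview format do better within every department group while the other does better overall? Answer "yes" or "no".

no

Within each department level (Mathematics 70.4% vs 61.1%; Physics 61.4% vs 39.7%; Engineering 54.5% vs 36.1%; Fine Arts 26.9% vs 20.6%), the in-person interview has the higher rate every time. Pooled: 53.6% vs 39.2% — the in-person interview has the higher rate overall. They agree.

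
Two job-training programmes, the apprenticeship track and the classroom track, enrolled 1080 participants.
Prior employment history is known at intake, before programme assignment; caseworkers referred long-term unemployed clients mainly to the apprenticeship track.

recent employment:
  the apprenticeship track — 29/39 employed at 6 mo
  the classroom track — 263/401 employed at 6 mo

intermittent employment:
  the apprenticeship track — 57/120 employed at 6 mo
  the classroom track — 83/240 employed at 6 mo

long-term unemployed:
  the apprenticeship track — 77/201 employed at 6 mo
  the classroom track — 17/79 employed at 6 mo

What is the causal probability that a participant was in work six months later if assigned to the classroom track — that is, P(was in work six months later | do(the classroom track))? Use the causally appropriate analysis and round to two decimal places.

0.44

Nothing the programme does changes prior employment history; the imbalance is an allocation artefact. With prior employment history also predicting the outcome, the pooled figure is confounded, and the within-stratum comparison is the causal one.
Standardising the classroom track to the population prior employment history mix: 0.407·263/401 + 0.333·83/240 + 0.259·17/79 = 0.438.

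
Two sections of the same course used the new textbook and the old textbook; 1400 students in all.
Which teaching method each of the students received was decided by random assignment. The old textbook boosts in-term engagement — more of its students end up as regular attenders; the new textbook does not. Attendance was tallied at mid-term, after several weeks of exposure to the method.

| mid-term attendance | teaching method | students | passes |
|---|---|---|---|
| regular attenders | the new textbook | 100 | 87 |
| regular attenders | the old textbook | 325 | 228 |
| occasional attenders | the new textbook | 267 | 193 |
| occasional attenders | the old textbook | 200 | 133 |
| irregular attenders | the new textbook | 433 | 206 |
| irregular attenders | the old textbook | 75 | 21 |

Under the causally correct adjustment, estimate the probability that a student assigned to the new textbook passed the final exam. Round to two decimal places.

0.61

Mid-term attendance here is a post-treatment variable shaped by the teaching method; conditioning on it would introduce bias rather than remove it. The overall comparison is the causal one.
So P(outcome | do(the new textbook)) is just the pooled rate for the new textbook: 486/800 = 0.608.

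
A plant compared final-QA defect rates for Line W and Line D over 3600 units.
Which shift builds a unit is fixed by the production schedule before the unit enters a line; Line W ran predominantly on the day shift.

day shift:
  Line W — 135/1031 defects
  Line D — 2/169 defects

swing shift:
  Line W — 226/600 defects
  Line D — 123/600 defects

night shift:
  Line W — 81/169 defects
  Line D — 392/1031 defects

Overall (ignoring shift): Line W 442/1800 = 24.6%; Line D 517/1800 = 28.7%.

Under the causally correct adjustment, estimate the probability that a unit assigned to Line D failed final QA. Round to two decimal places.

Line D is lower inside every shift stratum but Line W is lower in aggregate. Whether to stratify depends on how shift relates to the line.
Nothing the line does changes shift; the imbalance is an allocation artefact. With shift also predicting the outcome, the pooled figure is confounded, and the within-stratum comparison is the causal one.
Standardising Line D to the population shift mix: 0.333·2/169 + 0.333·123/600 + 0.333·392/1031 = 0.199.

0.20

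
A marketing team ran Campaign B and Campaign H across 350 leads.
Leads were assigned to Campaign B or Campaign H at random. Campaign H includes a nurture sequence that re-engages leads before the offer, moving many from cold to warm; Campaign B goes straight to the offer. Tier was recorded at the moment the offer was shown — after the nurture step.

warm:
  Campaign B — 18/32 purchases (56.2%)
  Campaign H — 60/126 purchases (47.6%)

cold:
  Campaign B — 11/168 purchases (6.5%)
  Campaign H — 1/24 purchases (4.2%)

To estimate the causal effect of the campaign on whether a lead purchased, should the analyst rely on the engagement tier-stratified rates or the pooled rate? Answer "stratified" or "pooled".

Engagement tier lies on the pathway campaign → engagement tier → outcome, so adjusting for it blocks the indirect effect. For the total causal effect of campaign, use the unadjusted pooled rates.
Pooled: Campaign B 14.5% vs Campaign H 40.7%; Campaign H is higher overall.

pooled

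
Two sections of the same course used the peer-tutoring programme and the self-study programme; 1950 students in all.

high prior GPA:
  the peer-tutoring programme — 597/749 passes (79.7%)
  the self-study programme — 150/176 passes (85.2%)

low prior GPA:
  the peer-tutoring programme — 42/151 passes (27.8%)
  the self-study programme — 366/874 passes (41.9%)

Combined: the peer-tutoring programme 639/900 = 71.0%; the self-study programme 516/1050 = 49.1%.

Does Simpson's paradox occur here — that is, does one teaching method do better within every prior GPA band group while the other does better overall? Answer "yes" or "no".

Within each prior GPA band level (high prior GPA 79.7% vs 85.2%; low prior GPA 27.8% vs 41.9%), the self-study programme has the higher rate every time. Pooled: 71.0% vs 49.1% — the peer-tutoring programme has the higher rate overall. The two comparisons disagree.

yes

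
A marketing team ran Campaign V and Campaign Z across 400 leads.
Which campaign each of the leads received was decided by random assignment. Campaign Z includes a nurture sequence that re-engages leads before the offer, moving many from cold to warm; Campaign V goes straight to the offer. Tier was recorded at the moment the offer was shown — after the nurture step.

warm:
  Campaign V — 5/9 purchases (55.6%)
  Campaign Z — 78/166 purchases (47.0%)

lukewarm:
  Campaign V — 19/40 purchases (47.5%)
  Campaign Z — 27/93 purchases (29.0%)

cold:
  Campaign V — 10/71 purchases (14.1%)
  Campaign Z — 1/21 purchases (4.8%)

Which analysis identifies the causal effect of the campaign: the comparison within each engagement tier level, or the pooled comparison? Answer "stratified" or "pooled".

The stratified and pooled comparisons disagree (Campaign V wins within each engagement tier; Campaign Z wins overall), so the answer turns on the causal role of engagement tier.
Engagement tier here is a post-treatment variable shaped by the campaign; conditioning on it would introduce bias rather than remove it. The overall comparison is the causal one.
Pooled: Campaign V 28.3% vs Campaign Z 37.9%; Campaign Z is higher overall.

pooled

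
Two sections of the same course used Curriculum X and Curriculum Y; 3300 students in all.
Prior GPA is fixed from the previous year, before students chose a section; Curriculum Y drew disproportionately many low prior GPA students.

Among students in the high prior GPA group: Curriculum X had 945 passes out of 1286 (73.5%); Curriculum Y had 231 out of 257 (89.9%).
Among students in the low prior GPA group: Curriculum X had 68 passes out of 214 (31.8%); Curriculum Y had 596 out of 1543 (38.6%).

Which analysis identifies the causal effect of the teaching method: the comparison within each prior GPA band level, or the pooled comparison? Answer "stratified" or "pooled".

stratified

The prior GPA band-specific comparison favours Curriculum Y throughout, but the pooled figures favour Curriculum X. The question is whether to condition on prior GPA band.
Since prior GPA band is a pre-existing factor (not a product of the teaching method) and it affects the outcome on its own, it is a confounder. The stratified rates, not the pooled rate, identify the causal effect.
Within each level — high prior GPA: 73.5% vs 89.9%; low prior GPA: 31.8% vs 38.6% — Curriculum Y is higher every time.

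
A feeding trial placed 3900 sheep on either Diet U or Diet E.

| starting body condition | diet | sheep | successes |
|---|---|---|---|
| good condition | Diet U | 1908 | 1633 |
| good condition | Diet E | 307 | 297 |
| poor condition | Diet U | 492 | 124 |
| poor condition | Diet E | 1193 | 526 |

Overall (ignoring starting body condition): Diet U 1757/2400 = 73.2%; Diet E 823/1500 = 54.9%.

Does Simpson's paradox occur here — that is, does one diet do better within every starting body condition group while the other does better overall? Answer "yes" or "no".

Within each starting body condition level (good condition 85.6% vs 96.7%; poor condition 25.2% vs 44.1%), Diet E has the higher rate every time. Pooled: 73.2% vs 54.9% — Diet U has the higher rate overall. The two comparisons disagree.

yes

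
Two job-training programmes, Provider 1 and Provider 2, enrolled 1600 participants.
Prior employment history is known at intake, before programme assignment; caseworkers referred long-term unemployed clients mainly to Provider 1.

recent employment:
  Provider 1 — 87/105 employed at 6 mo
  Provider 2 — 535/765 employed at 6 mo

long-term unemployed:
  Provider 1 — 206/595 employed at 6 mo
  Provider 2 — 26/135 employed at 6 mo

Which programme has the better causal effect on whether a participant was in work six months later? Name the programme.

Nothing the programme does changes prior employment history; the imbalance is an allocation artefact. With prior employment history also predicting the outcome, the pooled figure is confounded, and the within-stratum comparison is the causal one.
Within each level — recent employment: 82.9% vs 69.9%; long-term unemployed: 34.6% vs 19.3% — Provider 1 is higher every time.

Provider 1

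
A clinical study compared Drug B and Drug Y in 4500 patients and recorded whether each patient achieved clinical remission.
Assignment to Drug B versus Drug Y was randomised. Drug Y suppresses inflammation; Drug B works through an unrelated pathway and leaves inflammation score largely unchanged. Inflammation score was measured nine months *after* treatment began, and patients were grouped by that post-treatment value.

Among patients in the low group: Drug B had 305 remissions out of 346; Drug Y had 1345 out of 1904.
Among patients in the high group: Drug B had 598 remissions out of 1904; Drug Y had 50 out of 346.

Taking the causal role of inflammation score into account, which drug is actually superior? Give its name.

Drug Y

The stratified and pooled comparisons disagree (Drug B wins within each inflammation score; Drug Y wins overall), so the answer turns on the causal role of inflammation score.
Inflammation score here is a post-treatment variable shaped by the drug; conditioning on it would introduce bias rather than remove it. The overall comparison is the causal one.
Pooled: Drug B 40.1% vs Drug Y 62.0%; Drug Y is higher overall.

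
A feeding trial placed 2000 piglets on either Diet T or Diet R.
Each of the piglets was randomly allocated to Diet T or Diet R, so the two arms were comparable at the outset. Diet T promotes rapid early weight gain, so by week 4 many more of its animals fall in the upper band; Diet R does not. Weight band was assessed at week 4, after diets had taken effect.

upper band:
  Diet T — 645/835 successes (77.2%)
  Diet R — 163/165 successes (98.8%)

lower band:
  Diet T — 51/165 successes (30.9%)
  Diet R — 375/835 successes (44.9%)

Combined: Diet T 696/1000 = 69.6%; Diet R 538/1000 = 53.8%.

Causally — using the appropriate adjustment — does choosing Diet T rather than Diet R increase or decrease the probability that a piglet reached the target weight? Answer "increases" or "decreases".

Diet R is higher inside every week-4 weight band stratum but Diet T is higher in aggregate. Whether to stratify depends on how week-4 weight band relates to the diet.
Week-4 weight band is downstream of the diet. One should not condition on a consequence of treatment, so the overall rates are the right comparison.
Pooled: Diet T 69.6% vs Diet R 53.8%; Diet T is higher overall.

increases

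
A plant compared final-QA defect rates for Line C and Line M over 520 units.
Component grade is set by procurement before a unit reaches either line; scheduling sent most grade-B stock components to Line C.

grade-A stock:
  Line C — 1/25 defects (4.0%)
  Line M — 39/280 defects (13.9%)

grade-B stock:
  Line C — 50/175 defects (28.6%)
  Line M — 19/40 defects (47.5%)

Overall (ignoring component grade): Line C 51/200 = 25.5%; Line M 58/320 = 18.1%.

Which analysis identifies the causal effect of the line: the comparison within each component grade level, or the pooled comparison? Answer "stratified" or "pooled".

stratified

The stratified and pooled comparisons disagree (Line C wins within each component grade; Line M wins overall), so the answer turns on the causal role of component grade.
The imbalance in component grade arose from how units were allocated, not from anything the line did; and component grade independently affects the outcome. The pooled gap is confounded — condition on component grade.
Within each level — grade-A stock: 4.0% vs 13.9%; grade-B stock: 28.6% vs 47.5% — Line C is lower every time.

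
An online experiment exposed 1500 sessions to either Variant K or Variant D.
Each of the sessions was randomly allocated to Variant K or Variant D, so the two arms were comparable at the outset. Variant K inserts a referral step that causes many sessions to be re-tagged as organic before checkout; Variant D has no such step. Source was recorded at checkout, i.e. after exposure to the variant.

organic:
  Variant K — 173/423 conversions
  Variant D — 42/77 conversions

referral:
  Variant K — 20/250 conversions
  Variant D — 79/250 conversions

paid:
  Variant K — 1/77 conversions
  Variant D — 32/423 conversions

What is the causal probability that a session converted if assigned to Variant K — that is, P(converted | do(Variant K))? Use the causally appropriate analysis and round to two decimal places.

0.26

Traffic source lies on the pathway variant → traffic source → outcome, so adjusting for it blocks the indirect effect. For the total causal effect of variant, use the unadjusted pooled rates.
So P(outcome | do(Variant K)) is just the pooled rate for Variant K: 194/750 = 0.259.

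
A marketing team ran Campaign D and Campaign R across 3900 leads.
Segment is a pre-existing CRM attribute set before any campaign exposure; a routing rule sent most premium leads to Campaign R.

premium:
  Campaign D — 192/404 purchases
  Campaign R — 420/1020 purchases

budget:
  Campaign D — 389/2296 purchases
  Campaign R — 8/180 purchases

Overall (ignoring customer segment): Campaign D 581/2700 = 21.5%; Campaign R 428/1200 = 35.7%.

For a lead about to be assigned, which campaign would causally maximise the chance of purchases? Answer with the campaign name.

Customer segment satisfies the back-door criterion: it is not a descendant of the campaign, and it blocks the spurious path from campaign to outcome. Adjusting for it (i.e., using the within-customer segment rates) gives the causal effect.
Within each level — premium: 47.5% vs 41.2%; budget: 16.9% vs 4.4% — Campaign D is higher every time.

Campaign D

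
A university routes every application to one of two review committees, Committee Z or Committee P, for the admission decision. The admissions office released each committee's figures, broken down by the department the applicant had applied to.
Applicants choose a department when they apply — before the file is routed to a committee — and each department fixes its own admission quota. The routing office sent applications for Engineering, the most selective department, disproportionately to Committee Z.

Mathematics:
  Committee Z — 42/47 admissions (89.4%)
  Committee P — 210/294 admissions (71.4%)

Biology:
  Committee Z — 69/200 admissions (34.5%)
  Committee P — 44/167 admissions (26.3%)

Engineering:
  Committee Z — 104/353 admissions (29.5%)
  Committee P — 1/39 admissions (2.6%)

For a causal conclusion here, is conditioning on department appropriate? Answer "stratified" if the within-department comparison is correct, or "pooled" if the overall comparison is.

stratified

The department-specific comparison favours Committee Z throughout, but the pooled figures favour Committee P. The question is whether to condition on department.
Department satisfies the back-door criterion: it is not a descendant of the review committee, and it blocks the spurious path from review committee to outcome. Adjusting for it (i.e., using the within-department rates) gives the causal effect.
Within each level — Mathematics: 89.4% vs 71.4%; Biology: 34.5% vs 26.3%; Engineering: 29.5% vs 2.6% — Committee Z is higher every time.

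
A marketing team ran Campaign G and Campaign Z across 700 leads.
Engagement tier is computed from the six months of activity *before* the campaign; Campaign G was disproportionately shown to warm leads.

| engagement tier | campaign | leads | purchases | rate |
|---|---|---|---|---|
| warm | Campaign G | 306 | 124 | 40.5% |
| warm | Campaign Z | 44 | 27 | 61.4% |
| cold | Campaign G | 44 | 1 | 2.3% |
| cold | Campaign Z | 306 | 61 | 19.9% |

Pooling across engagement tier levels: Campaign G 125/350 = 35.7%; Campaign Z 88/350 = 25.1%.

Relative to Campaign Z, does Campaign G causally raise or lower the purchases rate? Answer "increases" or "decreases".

decreases

Since engagement tier is a pre-existing factor (not a product of the campaign) and it affects the outcome on its own, it is a confounder. The stratified rates, not the pooled rate, identify the causal effect.
Within each level — warm: 40.5% vs 61.4%; cold: 2.3% vs 19.9% — Campaign Z is higher every time.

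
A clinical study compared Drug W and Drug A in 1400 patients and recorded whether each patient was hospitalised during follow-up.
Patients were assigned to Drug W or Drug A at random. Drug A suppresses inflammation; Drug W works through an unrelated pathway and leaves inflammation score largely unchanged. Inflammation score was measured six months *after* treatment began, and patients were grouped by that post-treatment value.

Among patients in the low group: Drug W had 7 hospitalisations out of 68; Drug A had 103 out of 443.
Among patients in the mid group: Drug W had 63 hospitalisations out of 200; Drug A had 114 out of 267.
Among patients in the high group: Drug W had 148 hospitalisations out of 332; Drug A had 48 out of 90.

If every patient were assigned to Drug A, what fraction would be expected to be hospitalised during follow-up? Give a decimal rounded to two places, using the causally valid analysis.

0.33

Inflammation score lies on the pathway drug → inflammation score → outcome, so adjusting for it blocks the indirect effect. For the total causal effect of drug, use the unadjusted pooled rates.
So P(outcome | do(Drug A)) is just the pooled rate for Drug A: 265/800 = 0.331.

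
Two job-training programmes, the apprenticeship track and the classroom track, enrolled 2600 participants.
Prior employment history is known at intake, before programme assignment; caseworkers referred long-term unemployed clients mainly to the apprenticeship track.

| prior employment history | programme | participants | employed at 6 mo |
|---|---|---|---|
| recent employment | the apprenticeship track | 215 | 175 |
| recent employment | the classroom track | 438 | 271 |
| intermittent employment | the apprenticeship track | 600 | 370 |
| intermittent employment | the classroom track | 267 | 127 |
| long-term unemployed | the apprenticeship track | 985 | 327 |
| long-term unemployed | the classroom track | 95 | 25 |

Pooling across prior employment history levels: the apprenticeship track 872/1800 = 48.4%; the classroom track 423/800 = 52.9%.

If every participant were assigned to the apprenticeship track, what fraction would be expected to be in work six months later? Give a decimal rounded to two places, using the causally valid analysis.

Since prior employment history is a pre-existing factor (not a product of the programme) and it affects the outcome on its own, it is a confounder. The stratified rates, not the pooled rate, identify the causal effect.
Standardising the apprenticeship track to the population prior employment history mix: 0.251·175/215 + 0.333·370/600 + 0.415·327/985 = 0.548.

0.55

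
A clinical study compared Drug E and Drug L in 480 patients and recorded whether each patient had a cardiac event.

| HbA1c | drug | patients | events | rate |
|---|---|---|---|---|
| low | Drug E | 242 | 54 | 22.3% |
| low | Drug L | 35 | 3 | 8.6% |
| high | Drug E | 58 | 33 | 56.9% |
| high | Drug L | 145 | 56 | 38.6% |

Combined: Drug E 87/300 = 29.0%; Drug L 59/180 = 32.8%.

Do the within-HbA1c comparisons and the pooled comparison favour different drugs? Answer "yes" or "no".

yes

Within each HbA1c level (low 22.3% vs 8.6%; high 56.9% vs 38.6%), Drug L has the lower rate every time. Pooled: 29.0% vs 32.8% — Drug E has the lower rate overall. The two comparisons disagree.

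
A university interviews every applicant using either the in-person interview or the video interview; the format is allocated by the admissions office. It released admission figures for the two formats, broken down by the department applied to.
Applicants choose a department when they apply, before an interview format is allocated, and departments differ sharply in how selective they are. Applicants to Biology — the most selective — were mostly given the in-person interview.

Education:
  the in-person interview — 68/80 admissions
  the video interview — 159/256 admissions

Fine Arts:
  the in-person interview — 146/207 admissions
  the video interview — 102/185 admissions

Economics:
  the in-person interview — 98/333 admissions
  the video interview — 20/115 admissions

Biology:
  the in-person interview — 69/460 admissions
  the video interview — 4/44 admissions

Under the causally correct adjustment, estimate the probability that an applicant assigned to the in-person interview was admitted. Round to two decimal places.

0.46

Department differs across interview formats for reasons unrelated to any effect of the interview format itself, and it separately predicts the outcome — a classic confounder. We must compare within department levels.
Standardising the in-person interview to the population department mix: 0.200·68/80 + 0.233·146/207 + 0.267·98/333 + 0.300·69/460 = 0.458.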